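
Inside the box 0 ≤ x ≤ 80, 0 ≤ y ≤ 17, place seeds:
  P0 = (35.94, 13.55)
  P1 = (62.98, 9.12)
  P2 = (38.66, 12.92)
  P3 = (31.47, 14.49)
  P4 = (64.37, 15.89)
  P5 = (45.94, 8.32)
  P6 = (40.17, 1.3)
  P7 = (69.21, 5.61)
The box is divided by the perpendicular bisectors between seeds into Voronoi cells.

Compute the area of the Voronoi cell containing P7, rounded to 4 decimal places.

Area of P7's cell: 202.1404

1. box [0,80]×[0,17]: [(0, 0) (80, 0) (80, 17) (0, 17)]
2. ⊥bis P7·P0 via (52.575,9.58): [(50.2887, 0) (80, 0) (80, 17) (54.3458, 17)]  |A|=470.6067
3. ⊥bis P7·P1 via (66.095,7.365): [(61.9455, 0) (80, 0) (80, 17) (71.5234, 17)]  |A|=225.5141
4. ⊥bis P7·P2 via (53.935,9.265): [(61.9455, 0) (80, 0) (80, 17) (71.5234, 17)]  |A|=225.5141
5. ⊥bis P7·P3 via (50.34,10.05): [(61.9455, 0) (80, 0) (80, 17) (71.5234, 17)]  |A|=225.5141
6. ⊥bis P7·P4 via (66.79,10.75): [(68.4397, 11.5267) (61.9455, 0) (80, 0) (80, 16.9695)]  |A|=202.1404
7. ⊥bis P7·P5 via (57.575,6.965): [(68.4397, 11.5267) (61.9455, 0) (80, 0) (80, 16.9695)]  |A|=202.1404
8. ⊥bis P7·P6 via (54.69,3.455): [(68.4397, 11.5267) (61.9455, 0) (80, 0) (80, 16.9695)]  |A|=202.1404
9. canonical 4-gon: [(68.4397, 11.5267) (61.9455, 0) (80, 0) (80, 16.9695)]
10. shoelace: 202.1404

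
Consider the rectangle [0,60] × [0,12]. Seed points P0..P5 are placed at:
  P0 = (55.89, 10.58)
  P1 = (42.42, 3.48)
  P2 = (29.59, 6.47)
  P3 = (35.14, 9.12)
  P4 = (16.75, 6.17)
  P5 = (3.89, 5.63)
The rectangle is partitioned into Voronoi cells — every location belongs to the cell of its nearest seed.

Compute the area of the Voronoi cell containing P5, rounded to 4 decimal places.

1. box [0,60]×[0,12]: [(0, 0) (60, 0) (60, 12) (0, 12)]
2. ⊥bis P5·P0 via (29.89,8.105): [(0, 0) (30.6615, 0) (29.5192, 12) (0, 12)]  |A|=361.0846
3. ⊥bis P5·P1 via (23.155,4.555): [(0, 0) (22.9008, 0) (23.5704, 12) (0, 12)]  |A|=278.8276
4. ⊥bis P5·P2 via (16.74,6.05): [(0, 0) (16.9377, 0) (16.5455, 12) (0, 12)]  |A|=200.8996
5. ⊥bis P5·P3 via (19.515,7.375): [(0, 0) (16.9377, 0) (16.5455, 12) (0, 12)]  |A|=200.8996
6. ⊥bis P5·P4 via (10.32,5.9): [(0, 0) (10.5677, 0) (10.0639, 12) (0, 12)]  |A|=123.7896
7. canonical 4-gon: [(0, 0) (10.5677, 0) (10.0639, 12) (0, 12)]
8. shoelace: 123.7896

Area of P5's cell: 123.7896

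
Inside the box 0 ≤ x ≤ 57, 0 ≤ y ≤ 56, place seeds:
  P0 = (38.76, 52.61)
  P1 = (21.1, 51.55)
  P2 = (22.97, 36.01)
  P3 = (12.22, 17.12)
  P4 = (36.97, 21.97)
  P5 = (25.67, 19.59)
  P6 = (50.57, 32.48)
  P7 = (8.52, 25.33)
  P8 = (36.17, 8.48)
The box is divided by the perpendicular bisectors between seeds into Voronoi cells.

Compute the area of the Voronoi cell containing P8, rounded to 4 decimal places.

1. box [0,57]×[0,56]: [(0, 0) (57, 0) (57, 56) (0, 56)]
2. ⊥bis P8·P0 via (37.465,30.545): [(0, 32.7438) (0, 0) (57, 0) (57, 29.3985)]  |A|=1771.056
3. ⊥bis P8·P1 via (28.635,30.015): [(31.2005, 30.9127) (0, 19.9957) (0, 0) (57, 0) (57, 29.3985)]  |A|=1572.1825
4. ⊥bis P8·P2 via (29.57,22.245): [(45.8537, 30.0527) (0, 8.0669) (0, 0) (57, 0) (57, 29.3985)]  |A|=1205.2908
5. ⊥bis P8·P3 via (24.195,12.8): [(45.8537, 30.0527) (27.1908, 21.1042) (19.5774, 0) (57, 0) (57, 29.3985)]  |A|=889.0362
6. ⊥bis P8·P4 via (36.57,15.225): [(25.3107, 15.8927) (19.5774, 0) (57, 0) (57, 14.0134)]  |A|=519.4114
7. ⊥bis P8·P5 via (30.92,14.035): [(32.4384, 15.47) (21.392, 5.0302) (19.5774, 0) (57, 0) (57, 14.0134)]  |A|=479.8708
8. ⊥bis P8·P6 via (43.37,20.48): [(53.8348, 14.2011) (32.4384, 15.47) (21.392, 5.0302) (19.5774, 0) (57, 0) (57, 12.302)]  |A|=477.1622
9. ⊥bis P8·P7 via (22.345,16.905): [(53.8348, 14.2011) (32.4384, 15.47) (21.392, 5.0302) (19.5774, 0) (57, 0) (57, 12.302)]  |A|=477.1622
10. canonical 6-gon: [(53.8348, 14.2011) (32.4384, 15.47) (21.392, 5.0302) (19.5774, 0) (57, 0) (57, 12.302)]
11. shoelace: 477.1622

Area of P8's cell: 477.1622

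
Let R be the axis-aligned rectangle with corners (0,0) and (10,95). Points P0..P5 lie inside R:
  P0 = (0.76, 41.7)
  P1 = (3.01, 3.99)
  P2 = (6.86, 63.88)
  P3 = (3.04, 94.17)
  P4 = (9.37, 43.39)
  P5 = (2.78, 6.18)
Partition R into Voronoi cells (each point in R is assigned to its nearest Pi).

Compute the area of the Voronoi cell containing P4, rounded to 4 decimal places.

1. box [0,10]×[0,95]: [(0, 0) (10, 0) (10, 95) (0, 95)]
2. ⊥bis P4·P0 via (5.065,42.545): [(0, 68.3495) (10, 17.4028) (10, 95) (0, 95)]  |A|=521.2385
3. ⊥bis P4·P1 via (6.19,23.69): [(0, 68.3495) (8.8502, 23.2606) (10, 23.075) (10, 95) (0, 95)]  |A|=517.9775
4. ⊥bis P4·P2 via (8.115,53.635): [(3.0109, 53.0098) (8.8502, 23.2606) (10, 23.075) (10, 53.8659)]  |A|=124.1605
5. ⊥bis P4·P3 via (6.205,68.78): [(3.0109, 53.0098) (8.8502, 23.2606) (10, 23.075) (10, 53.8659)]  |A|=124.1605
6. ⊥bis P4·P5 via (6.075,24.785): [(3.0109, 53.0098) (8.6402, 24.3307) (10, 24.0899) (10, 53.8659)]  |A|=122.8748
7. canonical 4-gon: [(3.0109, 53.0098) (8.6402, 24.3307) (10, 24.0899) (10, 53.8659)]
8. shoelace: 122.8748

Area of P4's cell: 122.8748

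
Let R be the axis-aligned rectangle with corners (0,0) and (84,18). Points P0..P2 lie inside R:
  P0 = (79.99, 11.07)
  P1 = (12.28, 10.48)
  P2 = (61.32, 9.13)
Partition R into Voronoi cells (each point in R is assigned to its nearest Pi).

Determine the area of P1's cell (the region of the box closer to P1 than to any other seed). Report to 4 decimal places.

Area of P1's cell: 662.0011

1. box [0,84]×[0,18]: [(0, 0) (84, 0) (84, 18) (0, 18)]
2. ⊥bis P1·P0 via (46.135,10.775): [(0, 0) (46.2289, 0) (46.072, 18) (0, 18)]  |A|=830.7084
3. ⊥bis P1·P2 via (36.8,9.805): [(0, 0) (36.5301, 0) (37.0256, 18) (0, 18)]  |A|=662.0011
4. canonical 4-gon: [(0, 0) (36.5301, 0) (37.0256, 18) (0, 18)]
5. shoelace: 662.0011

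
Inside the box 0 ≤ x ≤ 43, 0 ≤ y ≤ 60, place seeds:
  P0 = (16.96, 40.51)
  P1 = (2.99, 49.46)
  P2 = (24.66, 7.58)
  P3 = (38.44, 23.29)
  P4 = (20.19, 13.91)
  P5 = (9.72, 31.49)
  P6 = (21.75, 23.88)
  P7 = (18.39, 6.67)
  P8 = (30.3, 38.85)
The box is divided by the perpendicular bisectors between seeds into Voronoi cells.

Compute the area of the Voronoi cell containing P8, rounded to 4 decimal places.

1. box [0,43]×[0,60]: [(0, 0) (43, 0) (43, 60) (0, 60)]
2. ⊥bis P8·P0 via (23.63,39.68): [(18.6923, 0) (43, 0) (43, 60) (26.1586, 60)]  |A|=1234.4735
3. ⊥bis P8·P1 via (16.645,44.155): [(18.6923, 0) (43, 0) (43, 60) (26.1586, 60)]  |A|=1234.4735
4. ⊥bis P8·P2 via (27.48,23.215): [(21.7106, 24.2556) (43, 20.4157) (43, 60) (26.1586, 60)]  |A|=722.3555
5. ⊥bis P8·P3 via (34.37,31.07): [(21.7362, 24.4608) (43, 35.5847) (43, 60) (26.1586, 60)]  |A|=558.8475
6. ⊥bis P8·P4 via (25.245,26.38): [(22.132, 27.6419) (25.3351, 26.3435) (43, 35.5847) (43, 60) (26.1586, 60)]  |A|=553.4958
7. ⊥bis P8·P5 via (20.01,35.17): [(22.2792, 28.8248) (22.7989, 27.3716) (25.3351, 26.3435) (43, 35.5847) (43, 60) (26.1586, 60)]  |A|=553.0815
8. ⊥bis P8·P6 via (26.025,31.365): [(22.8229, 33.1939) (30.284, 28.9325) (43, 35.5847) (43, 60) (26.1586, 60)]  |A|=523.9526
9. ⊥bis P8·P7 via (24.345,22.76): [(22.8229, 33.1939) (30.284, 28.9325) (43, 35.5847) (43, 60) (26.1586, 60)]  |A|=523.9526
10. canonical 5-gon: [(22.8229, 33.1939) (30.284, 28.9325) (43, 35.5847) (43, 60) (26.1586, 60)]
11. shoelace: 523.9526

Area of P8's cell: 523.9526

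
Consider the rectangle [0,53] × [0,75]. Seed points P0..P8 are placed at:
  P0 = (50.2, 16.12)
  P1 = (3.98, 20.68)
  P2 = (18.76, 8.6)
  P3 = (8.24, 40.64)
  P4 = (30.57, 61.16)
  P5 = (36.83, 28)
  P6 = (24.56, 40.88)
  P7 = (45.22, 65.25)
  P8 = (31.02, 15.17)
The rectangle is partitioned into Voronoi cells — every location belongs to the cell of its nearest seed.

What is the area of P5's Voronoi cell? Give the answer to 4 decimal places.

Area of P5's cell: 467.1407

1. box [0,53]×[0,75]: [(0, 0) (53, 0) (53, 75) (0, 75)]
2. ⊥bis P5·P0 via (43.515,22.06): [(0, 0) (23.9134, 0) (53, 32.7346) (53, 75) (0, 75)]  |A|=3498.9314
3. ⊥bis P5·P1 via (20.405,24.34): [(25.4447, 1.7233) (53, 32.7346) (53, 75) (9.1164, 75)]  |A|=2190.1409
4. ⊥bis P5·P2 via (27.795,18.3): [(20.1679, 25.4043) (34.5682, 11.9911) (53, 32.7346) (53, 75) (9.1164, 75)]  |A|=2055.0231
5. ⊥bis P5·P3 via (22.535,34.32): [(19.6402, 27.7723) (20.1679, 25.4043) (34.5682, 11.9911) (53, 32.7346) (53, 75) (40.5201, 75)]  |A|=1313.4593
6. ⊥bis P5·P4 via (33.7,44.58): [(26.4674, 43.2146) (19.6402, 27.7723) (20.1679, 25.4043) (34.5682, 11.9911) (53, 32.7346) (53, 48.2235)]  |A|=759.8959
7. ⊥bis P5·P6 via (30.695,34.44): [(43.2271, 46.3785) (20.6948, 24.9134) (34.5682, 11.9911) (53, 32.7346) (53, 48.2235)]  |A|=597.2707
8. ⊥bis P5·P7 via (41.025,46.625): [(43.0152, 46.1767) (20.6948, 24.9134) (34.5682, 11.9911) (53, 32.7346) (53, 43.9278)]  |A|=575.0344
9. ⊥bis P5·P8 via (33.925,21.585): [(43.0152, 46.1767) (22.5894, 26.7183) (40.4624, 18.6246) (53, 32.7346) (53, 43.9278)]  |A|=467.1407
10. canonical 5-gon: [(43.0152, 46.1767) (22.5894, 26.7183) (40.4624, 18.6246) (53, 32.7346) (53, 43.9278)]
11. shoelace: 467.1407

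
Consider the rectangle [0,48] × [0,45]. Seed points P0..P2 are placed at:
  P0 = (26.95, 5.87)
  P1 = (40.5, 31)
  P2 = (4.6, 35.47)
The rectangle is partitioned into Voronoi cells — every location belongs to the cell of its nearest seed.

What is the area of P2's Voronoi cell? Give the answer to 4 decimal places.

Area of P2's cell: 630.0658

1. box [0,48]×[0,45]: [(0, 0) (48, 0) (48, 45) (0, 45)]
2. ⊥bis P2·P0 via (15.775,20.67): [(0, 8.7588) (47.9973, 45) (0, 45)]  |A|=869.7393
3. ⊥bis P2·P1 via (22.55,33.235): [(0, 8.7588) (21.5262, 25.0125) (24.0149, 45) (0, 45)]  |A|=630.0658
4. canonical 4-gon: [(0, 8.7588) (21.5262, 25.0125) (24.0149, 45) (0, 45)]
5. shoelace: 630.0658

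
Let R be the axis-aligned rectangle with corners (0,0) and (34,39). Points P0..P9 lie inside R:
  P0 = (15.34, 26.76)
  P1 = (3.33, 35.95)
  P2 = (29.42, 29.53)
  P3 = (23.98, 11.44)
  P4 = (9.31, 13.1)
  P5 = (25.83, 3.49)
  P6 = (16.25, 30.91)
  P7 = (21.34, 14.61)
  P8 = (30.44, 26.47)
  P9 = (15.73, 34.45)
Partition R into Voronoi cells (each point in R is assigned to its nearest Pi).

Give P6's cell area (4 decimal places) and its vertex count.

Area of P6's cell: 53.8164 (4 vertices)

1. box [0,34]×[0,39]: [(0, 0) (34, 0) (34, 39) (0, 39)]
2. ⊥bis P6·P0 via (15.795,28.835): [(0, 32.2985) (34, 24.8431) (34, 39) (0, 39)]  |A|=354.5938
3. ⊥bis P6·P1 via (9.79,33.43): [(8.612, 30.4101) (34, 24.8431) (34, 39) (11.9628, 39)]  |A|=274.3574
4. ⊥bis P6·P2 via (22.835,30.22): [(8.612, 30.4101) (22.535, 27.3571) (23.755, 39) (11.9628, 39)]  |A|=133.5619
5. ⊥bis P6·P3 via (20.115,21.175): [(8.612, 30.4101) (22.535, 27.3571) (23.755, 39) (11.9628, 39)]  |A|=133.5619
6. ⊥bis P6·P4 via (12.78,22.005): [(8.612, 30.4101) (22.535, 27.3571) (23.755, 39) (11.9628, 39)]  |A|=133.5619
7. ⊥bis P6·P5 via (21.04,17.2): [(8.612, 30.4101) (22.535, 27.3571) (23.755, 39) (11.9628, 39)]  |A|=133.5619
8. ⊥bis P6·P7 via (18.795,22.76): [(8.612, 30.4101) (22.535, 27.3571) (23.755, 39) (11.9628, 39)]  |A|=133.5619
9. ⊥bis P6·P8 via (23.345,28.69): [(8.612, 30.4101) (22.535, 27.3571) (23.755, 39) (11.9628, 39)]  |A|=133.5619
10. ⊥bis P6·P9 via (15.99,32.68): [(9.1028, 31.6683) (8.612, 30.4101) (22.535, 27.3571) (23.2038, 33.7397)]  |A|=53.8164
11. canonical 4-gon: [(9.1028, 31.6683) (8.612, 30.4101) (22.535, 27.3571) (23.2038, 33.7397)]
12. shoelace: 53.8164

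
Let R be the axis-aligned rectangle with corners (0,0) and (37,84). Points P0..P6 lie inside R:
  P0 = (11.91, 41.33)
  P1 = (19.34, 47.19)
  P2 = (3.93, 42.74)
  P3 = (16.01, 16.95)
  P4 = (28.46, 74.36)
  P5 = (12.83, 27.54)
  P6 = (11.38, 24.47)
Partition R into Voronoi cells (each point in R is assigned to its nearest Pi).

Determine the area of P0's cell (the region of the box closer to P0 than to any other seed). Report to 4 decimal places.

1. box [0,37]×[0,84]: [(0, 0) (37, 0) (37, 84) (0, 84)]
2. ⊥bis P0·P1 via (15.625,44.26): [(0, 64.0712) (0, 0) (37, 0) (37, 17.1583)]  |A|=1502.7452
3. ⊥bis P0·P2 via (7.92,42.035): [(9.6514, 51.834) (0.4928, 0) (37, 0) (37, 17.1583)]  |A|=1180.7856
4. ⊥bis P0·P3 via (13.96,29.14): [(25.9586, 31.1578) (9.6514, 51.834) (5.3868, 27.6982)]  |A|=240.8815
5. ⊥bis P0·P4 via (20.185,57.845): [(25.9586, 31.1578) (9.6514, 51.834) (5.3868, 27.6982)]  |A|=240.8815
6. ⊥bis P0·P5 via (12.37,34.435): [(22.8239, 35.1324) (9.6514, 51.834) (6.508, 34.0439)]  |A|=143.4193
7. ⊥bis P0·P6 via (11.645,32.9): [(22.8239, 35.1324) (9.6514, 51.834) (6.508, 34.0439)]  |A|=143.4193
8. canonical 3-gon: [(22.8239, 35.1324) (9.6514, 51.834) (6.508, 34.0439)]
9. shoelace: 143.4193

Area of P0's cell: 143.4193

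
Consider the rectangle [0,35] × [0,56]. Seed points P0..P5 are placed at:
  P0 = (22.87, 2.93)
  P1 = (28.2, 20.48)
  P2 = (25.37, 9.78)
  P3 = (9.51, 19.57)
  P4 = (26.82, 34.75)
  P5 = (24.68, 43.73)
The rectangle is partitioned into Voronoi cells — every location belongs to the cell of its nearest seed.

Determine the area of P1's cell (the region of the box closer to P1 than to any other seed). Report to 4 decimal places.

Area of P1's cell: 202.1813

1. box [0,35]×[0,56]: [(0, 0) (35, 0) (35, 56) (0, 56)]
2. ⊥bis P1·P0 via (25.535,11.705): [(0, 19.4601) (35, 8.8304) (35, 56) (0, 56)]  |A|=1464.9159
3. ⊥bis P1·P2 via (26.785,15.13): [(0, 22.2143) (35, 12.9572) (35, 56) (0, 56)]  |A|=1344.4987
4. ⊥bis P1·P3 via (18.855,20.025): [(18.993, 17.1909) (35, 12.9572) (35, 56) (17.1034, 56)]  |A|=691.7684
5. ⊥bis P1·P4 via (27.51,27.615): [(18.5277, 26.7464) (18.993, 17.1909) (35, 12.9572) (35, 28.3393)]  |A|=202.1813
6. ⊥bis P1·P5 via (26.44,32.105): [(18.5277, 26.7464) (18.993, 17.1909) (35, 12.9572) (35, 28.3393)]  |A|=202.1813
7. canonical 4-gon: [(18.5277, 26.7464) (18.993, 17.1909) (35, 12.9572) (35, 28.3393)]
8. shoelace: 202.1813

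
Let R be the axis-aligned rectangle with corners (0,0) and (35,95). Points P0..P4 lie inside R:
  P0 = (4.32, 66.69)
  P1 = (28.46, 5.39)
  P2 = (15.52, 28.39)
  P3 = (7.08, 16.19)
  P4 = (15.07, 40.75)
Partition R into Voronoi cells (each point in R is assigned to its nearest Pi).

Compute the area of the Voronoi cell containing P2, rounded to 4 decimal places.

Area of P2's cell: 449.0233

1. box [0,35]×[0,95]: [(0, 0) (35, 0) (35, 95) (0, 95)]
2. ⊥bis P2·P0 via (9.92,47.54): [(0, 44.6391) (0, 0) (35, 0) (35, 54.8741)]  |A|=1741.4812
3. ⊥bis P2·P1 via (21.99,16.89): [(0, 44.6391) (0, 4.5182) (35, 24.2095) (35, 54.8741)]  |A|=1238.7452
4. ⊥bis P2·P3 via (11.3,22.29): [(0, 44.6391) (0, 30.1074) (20.3993, 15.9951) (35, 24.2095) (35, 54.8741)]  |A|=977.7447
5. ⊥bis P2·P4 via (15.295,34.57): [(0, 34.0131) (0, 30.1074) (20.3993, 15.9951) (35, 24.2095) (35, 35.2874)]  |A|=449.0233
6. canonical 5-gon: [(0, 34.0131) (0, 30.1074) (20.3993, 15.9951) (35, 24.2095) (35, 35.2874)]
7. shoelace: 449.0233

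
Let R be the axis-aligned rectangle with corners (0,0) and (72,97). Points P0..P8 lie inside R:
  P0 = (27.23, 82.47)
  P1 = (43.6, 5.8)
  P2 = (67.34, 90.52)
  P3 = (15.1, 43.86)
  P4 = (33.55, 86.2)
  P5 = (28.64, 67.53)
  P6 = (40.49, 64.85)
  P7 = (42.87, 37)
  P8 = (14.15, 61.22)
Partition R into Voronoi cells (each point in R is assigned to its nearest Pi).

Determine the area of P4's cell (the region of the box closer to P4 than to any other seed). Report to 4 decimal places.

Area of P4's cell: 425.4442

1. box [0,72]×[0,97]: [(0, 0) (72, 0) (72, 97) (0, 97)]
2. ⊥bis P4·P0 via (30.39,84.335): [(72, 13.8323) (72, 97) (22.9152, 97)]  |A|=2041.1339
3. ⊥bis P4·P1 via (38.575,46): [(52.0228, 47.681) (72, 50.1781) (72, 97) (22.9152, 97)]  |A|=1678.0903
4. ⊥bis P4·P2 via (50.445,88.36): [(52.0228, 47.681) (55.5888, 48.1267) (49.3404, 97) (22.9152, 97)]  |A|=740.1631
5. ⊥bis P4·P3 via (24.325,65.03): [(47.8282, 54.7883) (55.1447, 51.6001) (49.3404, 97) (22.9152, 97)]  |A|=714.5575
6. ⊥bis P4·P5 via (31.095,76.865): [(35.4792, 75.712) (52.639, 71.1992) (49.3404, 97) (22.9152, 97)]  |A|=495.1944
7. ⊥bis P4·P6 via (37.02,75.525): [(35.4792, 75.712) (36.6489, 75.4044) (51.4848, 80.2269) (49.3404, 97) (22.9152, 97)]  |A|=425.4442
8. ⊥bis P4·P7 via (38.21,61.6): [(35.4792, 75.712) (36.6489, 75.4044) (51.4848, 80.2269) (49.3404, 97) (22.9152, 97)]  |A|=425.4442
9. ⊥bis P4·P8 via (23.85,73.71): [(35.4792, 75.712) (36.6489, 75.4044) (51.4848, 80.2269) (49.3404, 97) (22.9152, 97)]  |A|=425.4442
10. canonical 5-gon: [(35.4792, 75.712) (36.6489, 75.4044) (51.4848, 80.2269) (49.3404, 97) (22.9152, 97)]
11. shoelace: 425.4442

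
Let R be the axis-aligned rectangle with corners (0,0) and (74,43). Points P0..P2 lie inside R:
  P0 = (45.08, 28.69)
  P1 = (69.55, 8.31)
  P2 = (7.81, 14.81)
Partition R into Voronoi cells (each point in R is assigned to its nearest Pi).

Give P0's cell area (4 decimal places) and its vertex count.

1. box [0,74]×[0,43]: [(0, 0) (74, 0) (74, 43) (0, 43)]
2. ⊥bis P0·P1 via (57.315,18.5): [(0, 0) (41.9072, 0) (74, 38.5335) (74, 43) (0, 43)]  |A|=2563.6758
3. ⊥bis P0·P2 via (26.445,21.75): [(34.5451, 0) (41.9072, 0) (74, 38.5335) (74, 43) (18.5311, 43)]  |A|=1422.5373
4. canonical 5-gon: [(34.5451, 0) (41.9072, 0) (74, 38.5335) (74, 43) (18.5311, 43)]
5. shoelace: 1422.5373

Area of P0's cell: 1422.5373 (5 vertices)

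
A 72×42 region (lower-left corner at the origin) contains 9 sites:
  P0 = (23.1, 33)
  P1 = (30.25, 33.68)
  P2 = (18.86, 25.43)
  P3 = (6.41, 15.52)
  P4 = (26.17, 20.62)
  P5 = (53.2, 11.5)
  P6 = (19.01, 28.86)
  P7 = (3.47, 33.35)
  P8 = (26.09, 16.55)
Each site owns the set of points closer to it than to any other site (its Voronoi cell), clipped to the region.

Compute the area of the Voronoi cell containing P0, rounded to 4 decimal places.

1. box [0,72]×[0,42]: [(0, 0) (72, 0) (72, 42) (0, 42)]
2. ⊥bis P0·P1 via (26.675,33.34): [(0, 0) (29.8458, 0) (25.8514, 42) (0, 42)]  |A|=1169.641
3. ⊥bis P0·P2 via (20.98,29.215): [(0, 40.966) (27.4098, 25.6136) (25.8514, 42) (0, 42)]  |A|=225.976
4. ⊥bis P0·P3 via (14.755,24.26): [(0, 40.966) (27.4098, 25.6136) (25.8514, 42) (0, 42)]  |A|=225.976
5. ⊥bis P0·P4 via (24.635,26.81): [(0, 40.966) (25.0778, 26.9198) (27.2347, 27.4547) (25.8514, 42) (0, 42)]  |A|=223.9436
6. ⊥bis P0·P5 via (38.15,22.25): [(0, 40.966) (25.0778, 26.9198) (27.2347, 27.4547) (25.8514, 42) (0, 42)]  |A|=223.9436
7. ⊥bis P0·P6 via (21.055,30.93): [(25.1069, 26.927) (27.2347, 27.4547) (25.8514, 42) (9.8497, 42)]  |A|=136.4366
8. ⊥bis P0·P7 via (13.285,33.175): [(13.3802, 38.5121) (25.1069, 26.927) (27.2347, 27.4547) (25.8514, 42) (13.4423, 42)]  |A|=130.1712
9. ⊥bis P0·P8 via (24.595,24.775): [(13.3802, 38.5121) (25.1069, 26.927) (27.2347, 27.4547) (25.8514, 42) (13.4423, 42)]  |A|=130.1712
10. canonical 5-gon: [(13.3802, 38.5121) (25.1069, 26.927) (27.2347, 27.4547) (25.8514, 42) (13.4423, 42)]
11. shoelace: 130.1712

Area of P0's cell: 130.1712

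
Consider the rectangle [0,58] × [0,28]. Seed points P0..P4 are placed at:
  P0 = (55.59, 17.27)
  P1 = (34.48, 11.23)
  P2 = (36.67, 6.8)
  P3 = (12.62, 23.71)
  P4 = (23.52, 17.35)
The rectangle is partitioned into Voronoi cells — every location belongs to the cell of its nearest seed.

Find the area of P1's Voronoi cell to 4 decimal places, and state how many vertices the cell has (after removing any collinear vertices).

Area of P1's cell: 241.5329 (4 vertices)

1. box [0,58]×[0,28]: [(0, 0) (58, 0) (58, 28) (0, 28)]
2. ⊥bis P1·P0 via (45.035,14.25): [(0, 0) (49.1122, 0) (41.1008, 28) (0, 28)]  |A|=1262.9828
3. ⊥bis P1·P2 via (35.575,9.015): [(0, 0) (17.3392, 0) (45.175, 13.7608) (41.1008, 28) (0, 28)]  |A|=1044.3715
4. ⊥bis P1·P3 via (23.55,17.47): [(13.5763, 0) (17.3392, 0) (45.175, 13.7608) (41.1008, 28) (29.5616, 28)]  |A|=440.4407
5. ⊥bis P1·P4 via (29,14.29): [(22.4243, 2.5138) (45.175, 13.7608) (41.1008, 28) (36.6556, 28)]  |A|=241.5329
6. canonical 4-gon: [(22.4243, 2.5138) (45.175, 13.7608) (41.1008, 28) (36.6556, 28)]
7. shoelace: 241.5329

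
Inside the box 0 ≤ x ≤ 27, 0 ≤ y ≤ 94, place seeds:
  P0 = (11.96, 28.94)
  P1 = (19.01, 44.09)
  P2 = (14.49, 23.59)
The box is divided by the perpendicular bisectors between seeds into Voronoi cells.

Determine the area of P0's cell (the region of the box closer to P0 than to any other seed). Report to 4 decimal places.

Area of P0's cell: 299.5821

1. box [0,27]×[0,94]: [(0, 0) (27, 0) (27, 94) (0, 94)]
2. ⊥bis P0·P1 via (15.485,36.515): [(0, 43.7209) (0, 0) (27, 0) (27, 31.1565)]  |A|=1010.8452
3. ⊥bis P0·P2 via (13.225,26.265): [(25.2706, 31.9613) (0, 43.7209) (0, 20.0109)]  |A|=299.5821
4. canonical 3-gon: [(25.2706, 31.9613) (0, 43.7209) (0, 20.0109)]
5. shoelace: 299.5821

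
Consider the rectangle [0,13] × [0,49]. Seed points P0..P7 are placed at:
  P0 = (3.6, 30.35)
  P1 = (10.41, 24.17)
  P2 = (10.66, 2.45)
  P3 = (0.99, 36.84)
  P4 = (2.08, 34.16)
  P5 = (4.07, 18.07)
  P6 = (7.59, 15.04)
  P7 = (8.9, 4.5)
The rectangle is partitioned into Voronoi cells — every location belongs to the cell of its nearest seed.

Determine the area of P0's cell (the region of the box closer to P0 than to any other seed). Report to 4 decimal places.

Area of P0's cell: 81.5377

1. box [0,13]×[0,49]: [(0, 0) (13, 0) (13, 49) (0, 49)]
2. ⊥bis P0·P1 via (7.005,27.26): [(0, 19.5409) (13, 33.8661) (13, 49) (0, 49)]  |A|=289.8542
3. ⊥bis P0·P2 via (7.13,16.4): [(0, 19.5409) (13, 33.8661) (13, 49) (0, 49)]  |A|=289.8542
4. ⊥bis P0·P3 via (2.295,33.595): [(0, 32.672) (0, 19.5409) (13, 33.8661) (13, 37.9001)]  |A|=111.5732
5. ⊥bis P0·P4 via (2.84,32.255): [(0, 31.122) (0, 19.5409) (13, 33.8661) (13, 36.3083)]  |A|=91.1513
6. ⊥bis P0·P5 via (3.835,24.21): [(0, 31.122) (0, 24.0632) (4.2516, 24.2259) (13, 33.8661) (13, 36.3083)]  |A|=81.5377
7. ⊥bis P0·P6 via (5.595,22.695): [(0, 31.122) (0, 24.0632) (4.2516, 24.2259) (13, 33.8661) (13, 36.3083)]  |A|=81.5377
8. ⊥bis P0·P7 via (6.25,17.425): [(0, 31.122) (0, 24.0632) (4.2516, 24.2259) (13, 33.8661) (13, 36.3083)]  |A|=81.5377
9. canonical 5-gon: [(0, 31.122) (0, 24.0632) (4.2516, 24.2259) (13, 33.8661) (13, 36.3083)]
10. shoelace: 81.5377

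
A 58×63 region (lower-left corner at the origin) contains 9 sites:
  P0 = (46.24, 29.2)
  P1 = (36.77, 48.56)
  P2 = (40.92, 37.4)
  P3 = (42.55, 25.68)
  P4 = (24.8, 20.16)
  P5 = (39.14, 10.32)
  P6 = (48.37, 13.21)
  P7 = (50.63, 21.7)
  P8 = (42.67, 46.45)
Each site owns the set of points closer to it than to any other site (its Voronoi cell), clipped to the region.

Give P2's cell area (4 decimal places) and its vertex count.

1. box [0,58]×[0,63]: [(0, 0) (58, 0) (58, 63) (0, 63)]
2. ⊥bis P2·P0 via (43.58,33.3): [(0, 5.0261) (58, 42.6554) (58, 63) (0, 63)]  |A|=2271.2347
3. ⊥bis P2·P1 via (38.845,42.98): [(0, 28.535) (0, 5.0261) (58, 42.6554) (58, 50.1031)]  |A|=897.7368
4. ⊥bis P2·P3 via (41.735,31.54): [(0, 28.535) (0, 25.7356) (40.6304, 31.3864) (58, 42.6554) (58, 50.1031)]  |A|=477.0206
5. ⊥bis P2·P4 via (32.86,28.78): [(23.6975, 37.3472) (31.4396, 30.1081) (40.6304, 31.3864) (58, 42.6554) (58, 50.1031)]  |A|=313.128
6. ⊥bis P2·P5 via (40.03,23.86): [(23.6975, 37.3472) (31.4396, 30.1081) (40.6304, 31.3864) (58, 42.6554) (58, 50.1031)]  |A|=313.128
7. ⊥bis P2·P6 via (44.645,25.305): [(23.6975, 37.3472) (31.4396, 30.1081) (40.6304, 31.3864) (58, 42.6554) (58, 50.1031)]  |A|=313.128
8. ⊥bis P2·P7 via (45.775,29.55): [(23.6975, 37.3472) (31.4396, 30.1081) (40.6304, 31.3864) (58, 42.6554) (58, 50.1031)]  |A|=313.128
9. ⊥bis P2·P8 via (41.795,41.925): [(37.9877, 42.6612) (23.6975, 37.3472) (31.4396, 30.1081) (40.6304, 31.3864) (53.4118, 39.6787)]  |A|=208.8069
10. canonical 5-gon: [(37.9877, 42.6612) (23.6975, 37.3472) (31.4396, 30.1081) (40.6304, 31.3864) (53.4118, 39.6787)]
11. shoelace: 208.8069

Area of P2's cell: 208.8069 (5 vertices)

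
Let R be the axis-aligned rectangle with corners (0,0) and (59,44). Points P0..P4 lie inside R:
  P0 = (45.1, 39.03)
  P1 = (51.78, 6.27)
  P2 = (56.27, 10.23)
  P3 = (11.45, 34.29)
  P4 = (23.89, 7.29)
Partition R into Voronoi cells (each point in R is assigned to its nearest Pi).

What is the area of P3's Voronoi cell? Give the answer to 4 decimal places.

Area of P3's cell: 706.4670

1. box [0,59]×[0,44]: [(0, 0) (59, 0) (59, 44) (0, 44)]
2. ⊥bis P3·P0 via (28.275,36.66): [(0, 0) (33.439, 0) (27.2411, 44) (0, 44)]  |A|=1334.9615
3. ⊥bis P3·P1 via (31.615,20.28): [(0, 0) (17.5251, 0) (30.7564, 19.0442) (27.2411, 44) (0, 44)]  |A|=1183.4279
4. ⊥bis P3·P2 via (33.86,22.26): [(0, 0) (17.5251, 0) (30.7564, 19.0442) (27.2411, 44) (0, 44)]  |A|=1183.4279
5. ⊥bis P3·P4 via (17.67,20.79): [(0, 12.6487) (29.7279, 26.3456) (27.2411, 44) (0, 44)]  |A|=706.467
6. canonical 4-gon: [(0, 12.6487) (29.7279, 26.3456) (27.2411, 44) (0, 44)]
7. shoelace: 706.467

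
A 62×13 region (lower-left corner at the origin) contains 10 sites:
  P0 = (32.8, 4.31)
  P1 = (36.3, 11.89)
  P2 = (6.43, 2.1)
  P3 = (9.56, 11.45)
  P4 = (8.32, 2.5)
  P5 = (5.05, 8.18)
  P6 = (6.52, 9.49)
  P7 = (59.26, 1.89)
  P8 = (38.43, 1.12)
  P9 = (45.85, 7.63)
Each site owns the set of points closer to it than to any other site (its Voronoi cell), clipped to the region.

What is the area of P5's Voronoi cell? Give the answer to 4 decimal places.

Area of P5's cell: 46.0677

1. box [0,62]×[0,13]: [(0, 0) (62, 0) (62, 13) (0, 13)]
2. ⊥bis P5·P0 via (18.925,6.245): [(0, 0) (18.0541, 0) (19.867, 13) (0, 13)]  |A|=246.4873
3. ⊥bis P5·P1 via (20.675,10.035): [(0, 0) (18.0541, 0) (19.867, 13) (0, 13)]  |A|=246.4873
4. ⊥bis P5·P2 via (5.74,5.14): [(0, 3.8372) (19.1969, 8.1944) (19.867, 13) (0, 13)]  |A|=135.6858
5. ⊥bis P5·P3 via (7.305,9.815): [(0, 3.8372) (9.9945, 6.1057) (4.9957, 13) (0, 13)]  |A|=63.0099
6. ⊥bis P5·P4 via (6.685,5.34): [(0, 3.8372) (6.7266, 5.3639) (9.4115, 6.9097) (4.9957, 13) (0, 13)]  |A|=61.48
7. ⊥bis P5·P6 via (5.785,8.835): [(0, 3.8372) (6.7266, 5.3639) (8.1487, 6.1826) (2.0733, 13) (0, 13)]  |A|=46.0677
8. ⊥bis P5·P7 via (32.155,5.035): [(0, 3.8372) (6.7266, 5.3639) (8.1487, 6.1826) (2.0733, 13) (0, 13)]  |A|=46.0677
9. ⊥bis P5·P8 via (21.74,4.65): [(0, 3.8372) (6.7266, 5.3639) (8.1487, 6.1826) (2.0733, 13) (0, 13)]  |A|=46.0677
10. ⊥bis P5·P9 via (25.45,7.905): [(0, 3.8372) (6.7266, 5.3639) (8.1487, 6.1826) (2.0733, 13) (0, 13)]  |A|=46.0677
11. canonical 5-gon: [(0, 3.8372) (6.7266, 5.3639) (8.1487, 6.1826) (2.0733, 13) (0, 13)]
12. shoelace: 46.0677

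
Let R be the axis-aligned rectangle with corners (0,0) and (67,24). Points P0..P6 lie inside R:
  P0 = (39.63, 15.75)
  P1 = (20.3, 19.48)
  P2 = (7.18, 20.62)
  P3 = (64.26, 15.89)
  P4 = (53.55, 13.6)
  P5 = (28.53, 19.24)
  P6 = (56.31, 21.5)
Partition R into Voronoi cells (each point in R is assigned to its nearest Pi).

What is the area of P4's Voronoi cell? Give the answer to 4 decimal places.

Area of P4's cell: 262.7063

1. box [0,67]×[0,24]: [(0, 0) (67, 0) (67, 24) (0, 24)]
2. ⊥bis P4·P0 via (46.59,14.675): [(44.3234, 0) (67, 0) (67, 24) (48.0303, 24)]  |A|=499.7559
3. ⊥bis P4·P1 via (36.925,16.54): [(44.3234, 0) (67, 0) (67, 24) (48.0303, 24)]  |A|=499.7559
4. ⊥bis P4·P2 via (30.365,17.11): [(44.3234, 0) (67, 0) (67, 24) (48.0303, 24)]  |A|=499.7559
5. ⊥bis P4·P3 via (58.905,14.745): [(44.3234, 0) (62.0578, 0) (56.9261, 24) (48.0303, 24)]  |A|=319.5623
6. ⊥bis P4·P5 via (41.04,16.42): [(44.3234, 0) (62.0578, 0) (56.9261, 24) (48.0303, 24)]  |A|=319.5623
7. ⊥bis P4·P6 via (54.93,17.55): [(47.4383, 20.1673) (44.3234, 0) (62.0578, 0) (58.5777, 16.2756)]  |A|=262.7063
8. canonical 4-gon: [(47.4383, 20.1673) (44.3234, 0) (62.0578, 0) (58.5777, 16.2756)]
9. shoelace: 262.7063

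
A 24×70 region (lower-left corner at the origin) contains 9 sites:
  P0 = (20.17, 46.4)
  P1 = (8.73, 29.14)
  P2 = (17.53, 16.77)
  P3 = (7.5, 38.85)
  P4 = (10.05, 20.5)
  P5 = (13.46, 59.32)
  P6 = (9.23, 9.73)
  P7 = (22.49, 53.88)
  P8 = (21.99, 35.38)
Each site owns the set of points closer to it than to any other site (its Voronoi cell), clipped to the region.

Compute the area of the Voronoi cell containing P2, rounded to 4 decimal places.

1. box [0,24]×[0,70]: [(0, 0) (24, 0) (24, 70) (0, 70)]
2. ⊥bis P2·P0 via (18.85,31.585): [(0, 33.2645) (0, 0) (24, 0) (24, 31.1261)]  |A|=772.6879
3. ⊥bis P2·P1 via (13.13,22.955): [(0, 13.6143) (0, 0) (24, 0) (24, 30.6879)]  |A|=531.6269
4. ⊥bis P2·P3 via (12.515,27.81): [(0, 13.6143) (0, 0) (24, 0) (24, 30.6879)]  |A|=531.6269
5. ⊥bis P2·P4 via (13.79,18.635): [(17.4914, 26.0577) (4.4974, 0) (24, 0) (24, 30.6879)]  |A|=353.9636
6. ⊥bis P2·P5 via (15.495,38.045): [(17.4914, 26.0577) (4.4974, 0) (24, 0) (24, 30.6879)]  |A|=353.9636
7. ⊥bis P2·P6 via (13.38,13.25): [(17.4914, 26.0577) (11.9471, 14.9393) (24, 0.7293) (24, 30.6879)]  |A|=203.8908
8. ⊥bis P2·P7 via (20.01,35.325): [(17.4914, 26.0577) (11.9471, 14.9393) (24, 0.7293) (24, 30.6879)]  |A|=203.8908
9. ⊥bis P2·P8 via (19.76,26.075): [(18.0813, 26.4773) (17.4914, 26.0577) (11.9471, 14.9393) (24, 0.7293) (24, 25.0589)]  |A|=187.2324
10. canonical 5-gon: [(18.0813, 26.4773) (17.4914, 26.0577) (11.9471, 14.9393) (24, 0.7293) (24, 25.0589)]
11. shoelace: 187.2324

Area of P2's cell: 187.2324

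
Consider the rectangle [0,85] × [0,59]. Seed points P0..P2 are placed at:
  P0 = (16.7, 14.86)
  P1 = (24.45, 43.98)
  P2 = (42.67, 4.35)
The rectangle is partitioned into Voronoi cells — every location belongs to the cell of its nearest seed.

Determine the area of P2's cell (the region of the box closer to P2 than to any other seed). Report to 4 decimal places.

Area of P2's cell: 1919.5785

1. box [0,85]×[0,59]: [(0, 0) (85, 0) (85, 59) (0, 59)]
2. ⊥bis P2·P0 via (29.685,9.605): [(25.7979, 0) (85, 0) (85, 59) (49.675, 59)]  |A|=2788.5488
3. ⊥bis P2·P1 via (33.56,24.165): [(36.0386, 25.3045) (25.7979, 0) (85, 0) (85, 47.8147)]  |A|=1919.5785
4. canonical 4-gon: [(36.0386, 25.3045) (25.7979, 0) (85, 0) (85, 47.8147)]
5. shoelace: 1919.5785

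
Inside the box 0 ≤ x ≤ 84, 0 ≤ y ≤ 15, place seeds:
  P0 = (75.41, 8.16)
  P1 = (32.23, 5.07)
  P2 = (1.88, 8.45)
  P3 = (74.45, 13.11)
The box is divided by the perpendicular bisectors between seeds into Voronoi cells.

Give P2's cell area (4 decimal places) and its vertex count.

Area of P2's cell: 257.0612 (4 vertices)

1. box [0,84]×[0,15]: [(0, 0) (84, 0) (84, 15) (0, 15)]
2. ⊥bis P2·P0 via (38.645,8.305): [(0, 0) (38.6122, 0) (38.6714, 15) (0, 15)]  |A|=579.6274
3. ⊥bis P2·P1 via (17.055,6.76): [(0, 0) (16.3022, 0) (17.9727, 15) (0, 15)]  |A|=257.0612
4. ⊥bis P2·P3 via (38.165,10.78): [(0, 0) (16.3022, 0) (17.9727, 15) (0, 15)]  |A|=257.0612
5. canonical 4-gon: [(0, 0) (16.3022, 0) (17.9727, 15) (0, 15)]
6. shoelace: 257.0612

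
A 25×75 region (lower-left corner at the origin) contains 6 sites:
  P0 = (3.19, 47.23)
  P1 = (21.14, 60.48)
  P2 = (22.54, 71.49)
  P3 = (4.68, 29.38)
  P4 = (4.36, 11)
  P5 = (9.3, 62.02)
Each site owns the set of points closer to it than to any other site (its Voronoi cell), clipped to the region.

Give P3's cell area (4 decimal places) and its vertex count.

1. box [0,25]×[0,75]: [(0, 0) (25, 0) (25, 75) (0, 75)]
2. ⊥bis P3·P0 via (3.935,38.305): [(0, 37.9765) (0, 0) (25, 0) (25, 40.0634)]  |A|=975.4987
3. ⊥bis P3·P1 via (12.91,44.93): [(22.4995, 39.8546) (0, 37.9765) (0, 0) (25, 0) (25, 38.5312)]  |A|=973.5832
4. ⊥bis P3·P2 via (13.61,50.435): [(22.4995, 39.8546) (0, 37.9765) (0, 0) (25, 0) (25, 38.5312)]  |A|=973.5832
5. ⊥bis P3·P4 via (4.52,20.19): [(22.4995, 39.8546) (0, 37.9765) (0, 20.2687) (25, 19.8334) (25, 38.5312)]  |A|=472.3066
6. ⊥bis P3·P5 via (6.99,45.7): [(22.4995, 39.8546) (0, 37.9765) (0, 20.2687) (25, 19.8334) (25, 38.5312)]  |A|=472.3066
7. canonical 5-gon: [(22.4995, 39.8546) (0, 37.9765) (0, 20.2687) (25, 19.8334) (25, 38.5312)]
8. shoelace: 472.3066

Area of P3's cell: 472.3066 (5 vertices)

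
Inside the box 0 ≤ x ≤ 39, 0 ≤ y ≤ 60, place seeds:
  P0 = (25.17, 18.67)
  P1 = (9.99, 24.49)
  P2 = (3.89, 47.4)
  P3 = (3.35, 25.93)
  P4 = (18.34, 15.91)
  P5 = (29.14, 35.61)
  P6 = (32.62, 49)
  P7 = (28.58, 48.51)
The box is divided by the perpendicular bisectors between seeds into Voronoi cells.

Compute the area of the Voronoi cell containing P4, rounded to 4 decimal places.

Area of P4's cell: 412.0498

1. box [0,39]×[0,60]: [(0, 0) (39, 0) (39, 60) (0, 60)]
2. ⊥bis P4·P0 via (21.755,17.29): [(0, 0) (28.7419, 0) (4.4959, 60) (0, 60)]  |A|=997.1337
3. ⊥bis P4·P1 via (14.165,20.2): [(0, 6.4147) (0, 0) (28.7419, 0) (18.7686, 24.6802)]  |A|=414.8755
4. ⊥bis P4·P2 via (11.115,31.655): [(0, 6.4147) (0, 0) (28.7419, 0) (18.7686, 24.6802)]  |A|=414.8755
5. ⊥bis P4·P3 via (10.845,20.92): [(3.2878, 9.6144) (0, 4.6958) (0, 0) (28.7419, 0) (18.7686, 24.6802)]  |A|=412.0498
6. ⊥bis P4·P5 via (23.74,25.76): [(3.2878, 9.6144) (0, 4.6958) (0, 0) (28.7419, 0) (18.7686, 24.6802)]  |A|=412.0498
7. ⊥bis P4·P6 via (25.48,32.455): [(3.2878, 9.6144) (0, 4.6958) (0, 0) (28.7419, 0) (18.7686, 24.6802)]  |A|=412.0498
8. ⊥bis P4·P7 via (23.46,32.21): [(3.2878, 9.6144) (0, 4.6958) (0, 0) (28.7419, 0) (18.7686, 24.6802)]  |A|=412.0498
9. canonical 5-gon: [(3.2878, 9.6144) (0, 4.6958) (0, 0) (28.7419, 0) (18.7686, 24.6802)]
10. shoelace: 412.0498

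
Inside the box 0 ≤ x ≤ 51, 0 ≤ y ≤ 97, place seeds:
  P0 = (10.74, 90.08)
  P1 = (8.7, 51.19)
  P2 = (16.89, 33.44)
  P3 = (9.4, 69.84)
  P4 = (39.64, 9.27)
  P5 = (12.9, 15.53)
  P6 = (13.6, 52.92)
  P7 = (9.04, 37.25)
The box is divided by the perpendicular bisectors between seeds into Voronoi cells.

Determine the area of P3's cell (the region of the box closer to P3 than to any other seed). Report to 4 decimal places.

Area of P3's cell: 708.7536

1. box [0,51]×[0,97]: [(0, 0) (51, 0) (51, 97) (0, 97)]
2. ⊥bis P3·P0 via (10.07,79.96): [(0, 80.6267) (0, 0) (51, 0) (51, 77.2502)]  |A|=4025.8609
3. ⊥bis P3·P1 via (9.05,60.515): [(0, 80.6267) (0, 60.8547) (51, 58.9405) (51, 77.2502)]  |A|=971.0846
4. ⊥bis P3·P2 via (13.145,51.64): [(0, 80.6267) (0, 60.8547) (48.9905, 59.0159) (51, 59.4294) (51, 77.2502)]  |A|=970.5934
5. ⊥bis P3·P4 via (24.52,39.555): [(0, 80.6267) (0, 60.8547) (48.9905, 59.0159) (51, 59.4294) (51, 77.2502)]  |A|=970.5934
6. ⊥bis P3·P5 via (11.15,42.685): [(0, 80.6267) (0, 60.8547) (48.9905, 59.0159) (51, 59.4294) (51, 77.2502)]  |A|=970.5934
7. ⊥bis P3·P6 via (11.5,61.38): [(0, 80.6267) (0, 60.8547) (8.1512, 60.5487) (51, 71.185) (51, 77.2502)]  |A|=708.7536
8. ⊥bis P3·P7 via (9.22,53.545): [(0, 80.6267) (0, 60.8547) (8.1512, 60.5487) (51, 71.185) (51, 77.2502)]  |A|=708.7536
9. canonical 5-gon: [(0, 80.6267) (0, 60.8547) (8.1512, 60.5487) (51, 71.185) (51, 77.2502)]
10. shoelace: 708.7536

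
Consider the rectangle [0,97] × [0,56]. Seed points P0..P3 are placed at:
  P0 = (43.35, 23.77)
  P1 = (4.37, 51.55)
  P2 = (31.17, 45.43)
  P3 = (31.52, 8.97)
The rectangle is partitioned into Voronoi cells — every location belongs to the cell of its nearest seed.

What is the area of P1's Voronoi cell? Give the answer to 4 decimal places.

1. box [0,97]×[0,56]: [(0, 0) (97, 0) (97, 56) (0, 56)]
2. ⊥bis P1·P0 via (23.86,37.66): [(0, 4.1804) (36.9304, 56) (0, 56)]  |A|=956.8596
3. ⊥bis P1·P2 via (17.77,48.49): [(0, 4.1804) (11.2593, 19.9791) (19.485, 56) (0, 56)]  |A|=642.6592
4. ⊥bis P1·P3 via (17.945,30.26): [(0, 18.8178) (12.8677, 27.0226) (19.485, 56) (0, 56)]  |A|=521.5369
5. canonical 4-gon: [(0, 18.8178) (12.8677, 27.0226) (19.485, 56) (0, 56)]
6. shoelace: 521.5369

Area of P1's cell: 521.5369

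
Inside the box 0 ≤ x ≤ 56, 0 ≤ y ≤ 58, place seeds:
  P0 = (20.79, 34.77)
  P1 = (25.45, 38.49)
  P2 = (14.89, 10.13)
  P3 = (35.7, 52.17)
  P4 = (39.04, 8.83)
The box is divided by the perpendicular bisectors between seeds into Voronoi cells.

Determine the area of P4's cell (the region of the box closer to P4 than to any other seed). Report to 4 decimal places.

1. box [0,56]×[0,58]: [(0, 0) (56, 0) (56, 58) (0, 58)]
2. ⊥bis P4·P0 via (29.915,21.8): [(0, 0.7534) (0, 0) (56, 0) (56, 40.152)]  |A|=1145.3517
3. ⊥bis P4·P1 via (32.245,23.66): [(33.1447, 24.0722) (0, 0.7534) (0, 0) (56, 0) (56, 34.5444)]  |A|=1081.2694
4. ⊥bis P4·P2 via (26.965,9.48): [(33.1447, 24.0722) (27.5382, 20.1278) (26.4547, 0) (56, 0) (56, 34.5444)]  |A|=804.6585
5. ⊥bis P4·P3 via (37.37,30.5): [(49.1554, 31.4082) (33.1447, 24.0722) (27.5382, 20.1278) (26.4547, 0) (56, 0) (56, 31.9357)]  |A|=795.731
6. canonical 6-gon: [(49.1554, 31.4082) (33.1447, 24.0722) (27.5382, 20.1278) (26.4547, 0) (56, 0) (56, 31.9357)]
7. shoelace: 795.731

Area of P4's cell: 795.7310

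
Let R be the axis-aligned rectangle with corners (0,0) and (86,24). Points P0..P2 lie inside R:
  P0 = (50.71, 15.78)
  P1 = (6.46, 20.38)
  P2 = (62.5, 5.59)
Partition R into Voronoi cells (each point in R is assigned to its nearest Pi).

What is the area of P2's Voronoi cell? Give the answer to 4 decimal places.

Area of P2's cell: 678.2030

1. box [0,86]×[0,24]: [(0, 0) (86, 0) (86, 24) (0, 24)]
2. ⊥bis P2·P0 via (56.605,10.685): [(47.37, 0) (86, 0) (86, 24) (68.113, 24)]  |A|=678.203
3. ⊥bis P2·P1 via (34.48,12.985): [(47.37, 0) (86, 0) (86, 24) (68.113, 24)]  |A|=678.203
4. canonical 4-gon: [(47.37, 0) (86, 0) (86, 24) (68.113, 24)]
5. shoelace: 678.203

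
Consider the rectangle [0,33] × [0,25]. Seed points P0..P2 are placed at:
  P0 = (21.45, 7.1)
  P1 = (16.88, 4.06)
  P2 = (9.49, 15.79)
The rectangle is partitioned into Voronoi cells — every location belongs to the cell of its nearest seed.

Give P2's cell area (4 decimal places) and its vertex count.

Area of P2's cell: 353.0739 (4 vertices)

1. box [0,33]×[0,25]: [(0, 0) (33, 0) (33, 25) (0, 25)]
2. ⊥bis P2·P0 via (15.47,11.445): [(0, 0) (7.1542, 0) (25.3189, 25) (0, 25)]  |A|=405.9138
3. ⊥bis P2·P1 via (13.185,9.925): [(0, 1.6183) (15.3622, 11.2967) (25.3189, 25) (0, 25)]  |A|=353.0739
4. canonical 4-gon: [(0, 1.6183) (15.3622, 11.2967) (25.3189, 25) (0, 25)]
5. shoelace: 353.0739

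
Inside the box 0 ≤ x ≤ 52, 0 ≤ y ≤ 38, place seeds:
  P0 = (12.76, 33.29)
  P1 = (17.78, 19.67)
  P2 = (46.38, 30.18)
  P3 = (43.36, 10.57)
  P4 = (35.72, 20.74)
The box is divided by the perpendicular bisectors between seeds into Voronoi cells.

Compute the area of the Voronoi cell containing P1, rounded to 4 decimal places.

Area of P1's cell: 689.4142

1. box [0,52]×[0,38]: [(0, 0) (52, 0) (52, 38) (0, 38)]
2. ⊥bis P1·P0 via (15.27,26.48): [(0, 20.8519) (0, 0) (52, 0) (52, 38) (46.5255, 38)]  |A|=1577.0872
3. ⊥bis P1·P2 via (32.08,24.925): [(29.5715, 31.7512) (0, 20.8519) (0, 0) (41.2395, 0)]  |A|=963.0117
4. ⊥bis P1·P3 via (30.57,15.12): [(33.0851, 22.1899) (29.5715, 31.7512) (0, 20.8519) (0, 0) (25.1911, 0)]  |A|=784.9555
5. ⊥bis P1·P4 via (26.75,20.205): [(27.5582, 6.6539) (26.1369, 30.4853) (0, 20.8519) (0, 0) (25.1911, 0)]  |A|=689.4142
6. canonical 5-gon: [(27.5582, 6.6539) (26.1369, 30.4853) (0, 20.8519) (0, 0) (25.1911, 0)]
7. shoelace: 689.4142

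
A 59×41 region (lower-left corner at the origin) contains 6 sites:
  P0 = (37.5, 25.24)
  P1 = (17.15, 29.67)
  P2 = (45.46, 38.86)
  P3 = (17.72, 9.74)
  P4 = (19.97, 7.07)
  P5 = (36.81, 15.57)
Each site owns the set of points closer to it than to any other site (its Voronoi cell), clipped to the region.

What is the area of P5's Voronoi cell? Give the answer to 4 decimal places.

Area of P5's cell: 597.6389

1. box [0,59]×[0,41]: [(0, 0) (59, 0) (59, 41) (0, 41)]
2. ⊥bis P5·P0 via (37.155,20.405): [(0, 23.0562) (0, 0) (59, 0) (59, 18.8463)]  |A|=1236.122
3. ⊥bis P5·P1 via (26.98,22.62): [(25.9641, 21.2035) (10.7571, 0) (59, 0) (59, 18.8463)]  |A|=822.761
4. ⊥bis P5·P2 via (41.135,27.215): [(25.9641, 21.2035) (10.7571, 0) (59, 0) (59, 18.8463)]  |A|=822.761
5. ⊥bis P5·P3 via (27.265,12.655): [(25.9641, 21.2035) (25.0455, 19.9227) (31.1298, 0) (59, 0) (59, 18.8463)]  |A|=619.8221
6. ⊥bis P5·P4 via (28.39,11.32): [(25.9641, 21.2035) (25.0455, 19.9227) (26.5739, 14.9181) (34.1038, 0) (59, 0) (59, 18.8463)]  |A|=597.6389
7. canonical 6-gon: [(25.9641, 21.2035) (25.0455, 19.9227) (26.5739, 14.9181) (34.1038, 0) (59, 0) (59, 18.8463)]
8. shoelace: 597.6389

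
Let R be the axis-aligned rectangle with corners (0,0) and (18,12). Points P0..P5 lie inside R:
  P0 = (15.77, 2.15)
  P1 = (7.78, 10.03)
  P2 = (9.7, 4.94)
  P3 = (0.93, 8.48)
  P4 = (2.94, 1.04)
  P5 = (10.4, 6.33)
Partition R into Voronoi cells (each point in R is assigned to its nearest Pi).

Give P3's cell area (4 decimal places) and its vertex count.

1. box [0,18]×[0,12]: [(0, 0) (18, 0) (18, 12) (0, 12)]
2. ⊥bis P3·P0 via (8.35,5.315): [(0, 0) (6.0829, 0) (11.2015, 12) (0, 12)]  |A|=103.7062
3. ⊥bis P3·P1 via (4.355,9.255): [(0, 0) (6.0829, 0) (6.3222, 0.5611) (3.7339, 12) (0, 12)]  |A|=60.9956
4. ⊥bis P3·P2 via (5.315,6.71): [(0, 0) (2.6065, 0) (5.0689, 6.1002) (3.7339, 12) (0, 12)]  |A|=49.3778
5. ⊥bis P3·P4 via (1.935,4.76): [(0, 4.2372) (4.8452, 5.5462) (5.0689, 6.1002) (3.7339, 12) (0, 12)]  |A|=31.8844
6. ⊥bis P3·P5 via (5.665,7.405): [(0, 4.2372) (4.8452, 5.5462) (5.0689, 6.1002) (3.7339, 12) (0, 12)]  |A|=31.8844
7. canonical 5-gon: [(0, 4.2372) (4.8452, 5.5462) (5.0689, 6.1002) (3.7339, 12) (0, 12)]
8. shoelace: 31.8844

Area of P3's cell: 31.8844 (5 vertices)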